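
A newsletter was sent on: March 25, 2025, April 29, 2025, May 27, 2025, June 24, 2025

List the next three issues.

July 29, 2025; August 26, 2025; September 30, 2025

These are Tuesdays with 35, 28, 28-day gaps.
Each is the final Tuesday of its month — April 29, 2025 is past the 28th, so '4th Tuesday' doesn't fit.
Last Tuesday of July 2025: July 29, 2025.
August 2025 ends with Tuesday August 26, 2025.
Last Tuesday of September 2025: September 30, 2025.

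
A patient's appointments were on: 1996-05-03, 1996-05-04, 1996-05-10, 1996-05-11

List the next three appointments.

1996-05-17, 1996-05-18, 1996-05-24

Gaps: 1, 6, 1 days — not constant, but cyclic with period 2.
The events fall on every Friday and Saturday.
The following Friday is 1996-05-17.
Next Saturday: 1996-05-18.
The following Friday is 1996-05-24.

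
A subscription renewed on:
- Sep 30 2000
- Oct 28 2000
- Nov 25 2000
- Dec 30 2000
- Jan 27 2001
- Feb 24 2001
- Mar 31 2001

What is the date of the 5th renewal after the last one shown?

Aug 25 2001

All Saturdays; the gaps (28, 28, 35, 28, 28, 35) vary with month length.
This is the last Saturday of each month.
Last Saturday of April 2001: Apr 28 2001.
May 2001 ends with Saturday May 26 2001.
Last Saturday of June 2001: Jun 30 2001.
July 2001 ends with Saturday Jul 28 2001.
Last Saturday of August 2001: Aug 25 2001.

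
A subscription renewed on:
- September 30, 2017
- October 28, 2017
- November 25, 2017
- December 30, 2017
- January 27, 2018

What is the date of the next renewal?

Every date is a Saturday; gaps 28, 28, 35, 28 days.
Each is the last Saturday of its month (at least one falls on the 29th or later, ruling out '4th Saturday').
February 2018 ends with Saturday February 24, 2018.

February 24, 2018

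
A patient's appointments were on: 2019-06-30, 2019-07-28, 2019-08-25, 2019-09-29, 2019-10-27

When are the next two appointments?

All Sundays; the gaps (28, 28, 35, 28) vary with month length.
This is the last Sunday of each month.
November 2019 ends with Sunday 2019-11-24.
Last Sunday of December 2019: 2019-12-29.

2019-11-24, 2019-12-29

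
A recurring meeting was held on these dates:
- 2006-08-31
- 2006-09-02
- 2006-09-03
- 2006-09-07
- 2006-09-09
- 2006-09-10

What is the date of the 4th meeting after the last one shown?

Every event lands on a Thursday or Saturday or Sunday (gaps cycle 2, 1, 4, 2, 1).
So the schedule is: every Thursday, Saturday and Sunday.
Next Thursday: 2006-09-14.
The following Saturday is 2006-09-16.
The following Sunday is 2006-09-17.
The following Thursday is 2006-09-21.

2006-09-21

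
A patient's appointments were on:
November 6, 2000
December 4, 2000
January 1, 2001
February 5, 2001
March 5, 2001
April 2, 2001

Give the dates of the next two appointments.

May 7, 2001; June 4, 2001

These are Mondays at 28- or 35-day spacing (28, 28, 35, 28, 28).
The pattern: 1st Monday of the month.
May 2001 — 1st Monday is May 7, 2001.
1st Monday of June 2001: June 4, 2001.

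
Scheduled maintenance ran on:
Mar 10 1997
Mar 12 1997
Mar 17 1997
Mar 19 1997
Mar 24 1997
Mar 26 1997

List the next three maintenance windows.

Gaps: 2, 5, 2, 5, 2 days — not constant, but cyclic with period 2.
The events fall on every Monday and Wednesday.
The following Monday is Mar 31 1997.
The following Wednesday is Apr 2 1997.
The following Monday is Apr 7 1997.

Mar 31 1997, Apr 2 1997, Apr 7 1997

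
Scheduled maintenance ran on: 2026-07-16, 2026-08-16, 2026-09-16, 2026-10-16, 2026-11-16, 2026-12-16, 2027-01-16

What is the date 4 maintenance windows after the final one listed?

Each date is the 16th; the gaps (31, 31, 30, 31, 30, 31) track the month lengths.
The rule is the 16th of each month.
Next: February 2027 → 2027-02-16.
Next: March 2027 → 2027-03-16.
April 2027: 2027-04-16.
May 2027: 2027-05-16.

2027-05-16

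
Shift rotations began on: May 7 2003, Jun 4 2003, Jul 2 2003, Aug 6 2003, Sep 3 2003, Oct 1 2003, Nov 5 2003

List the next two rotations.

These are Wednesdays at 28- or 35-day spacing (28, 28, 35, 28, 28, 35).
The pattern: 1st Wednesday of the month.
1st Wednesday of December 2003: Dec 3 2003.
January 2004 — 1st Wednesday is Jan 7 2004.

Dec 3 2003, Jan 7 2004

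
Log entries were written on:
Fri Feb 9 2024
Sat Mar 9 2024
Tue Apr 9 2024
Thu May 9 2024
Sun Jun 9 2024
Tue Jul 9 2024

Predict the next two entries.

Fri Aug 9 2024, Mon Sep 9 2024

Gaps: 29, 31, 30, 31, 30 days — not constant. Every event is on the 9th of the month.
Pattern: the 9th of each month.
Next: August 2024 → Fri Aug 9 2024.
September 2024: Mon Sep 9 2024.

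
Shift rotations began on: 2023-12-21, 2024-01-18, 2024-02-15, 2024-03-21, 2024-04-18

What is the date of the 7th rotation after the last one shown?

These are Thursdays at 28- or 35-day spacing (28, 28, 35, 28).
The pattern: 3rd Thursday of the month.
3rd Thursday of May 2024: 2024-05-16.
June 2024 — 3rd Thursday is 2024-06-20.
July 2024 — 3rd Thursday is 2024-07-18.
3rd Thursday of August 2024: 2024-08-15.
3rd Thursday of September 2024: 2024-09-19.
3rd Thursday of October 2024: 2024-10-17.
November 2024 — 3rd Thursday is 2024-11-21.

2024-11-21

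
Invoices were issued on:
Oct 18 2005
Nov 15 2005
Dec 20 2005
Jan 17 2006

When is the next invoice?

Gaps: 28, 35, 28 days — a mix of 28 and 35. Every date is a Tuesday.
Each is the 3rd Tuesday of its month.
3rd Tuesday of February 2006: Feb 21 2006.

Feb 21 2006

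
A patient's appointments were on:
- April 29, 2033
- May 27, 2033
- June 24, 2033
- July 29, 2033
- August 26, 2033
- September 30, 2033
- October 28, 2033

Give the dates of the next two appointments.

November 25, 2033; December 30, 2033

Every date is a Friday; gaps 28, 28, 35, 28, 35, 28 days.
Each is the last Friday of its month (at least one falls on the 29th or later, ruling out '4th Friday').
November 2033 ends with Friday November 25, 2033.
December 2033 ends with Friday December 30, 2033.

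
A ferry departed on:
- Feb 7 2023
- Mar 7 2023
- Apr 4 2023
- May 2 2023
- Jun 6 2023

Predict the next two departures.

Jul 4 2023, Aug 1 2023

All dates are Tuesdays, 28, 28, 28, 35 days apart.
Specifically, the 1st Tuesday of each month.
July 2023 — 1st Tuesday is Jul 4 2023.
August 2023 — 1st Tuesday is Aug 1 2023.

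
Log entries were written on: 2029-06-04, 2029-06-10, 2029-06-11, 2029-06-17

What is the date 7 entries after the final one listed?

2029-07-09

Every event lands on a Monday or Sunday (gaps cycle 6, 1, 6).
So the schedule is: every Monday and Sunday.
The following Monday is 2029-06-18.
Next Sunday: 2029-06-24.
Next Monday: 2029-06-25.
The following Sunday is 2029-07-01.
Next Monday: 2029-07-02.
Next Sunday: 2029-07-08.
The following Monday is 2029-07-09.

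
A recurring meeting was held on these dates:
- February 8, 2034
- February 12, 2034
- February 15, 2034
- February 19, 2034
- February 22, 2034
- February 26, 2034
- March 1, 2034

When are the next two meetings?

The gap pattern 4, 3, 4, 3, 4, 3 repeats every 2 events.
These are the Wednesdays and Sundays of each week.
Next Sunday: March 5, 2034.
Next Wednesday: March 8, 2034.

March 5, 2034; March 8, 2034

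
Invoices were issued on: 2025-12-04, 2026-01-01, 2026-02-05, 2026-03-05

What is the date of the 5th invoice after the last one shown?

Gaps: 28, 35, 28 days — a mix of 28 and 35. Every date is a Thursday.
Each is the 1st Thursday of its month.
April 2026 — 1st Thursday is 2026-04-02.
1st Thursday of May 2026: 2026-05-07.
June 2026 — 1st Thursday is 2026-06-04.
1st Thursday of July 2026: 2026-07-02.
1st Thursday of August 2026: 2026-08-06.

2026-08-06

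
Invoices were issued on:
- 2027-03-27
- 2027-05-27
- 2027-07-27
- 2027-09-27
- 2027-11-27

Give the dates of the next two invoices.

2028-01-27, 2028-03-27

The day-of-month is always 27 (61, 61, 62, 61 days between events).
So this recurs on the 27th of every 2 months.
January 2028: 2028-01-27.
March 2028: 2028-03-27.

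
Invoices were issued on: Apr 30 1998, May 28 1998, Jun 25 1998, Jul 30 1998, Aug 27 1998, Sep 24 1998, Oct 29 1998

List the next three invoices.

Every date is a Thursday; gaps 28, 28, 35, 28, 28, 35 days.
Each is the last Thursday of its month (at least one falls on the 29th or later, ruling out '4th Thursday').
November 1998 ends with Thursday Nov 26 1998.
December 1998 ends with Thursday Dec 31 1998.
January 1999 ends with Thursday Jan 28 1999.

Nov 26 1998, Dec 31 1998, Jan 28 1999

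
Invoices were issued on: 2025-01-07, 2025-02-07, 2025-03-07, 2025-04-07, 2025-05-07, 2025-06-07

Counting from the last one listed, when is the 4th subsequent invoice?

The day-of-month is always 7 (31, 28, 31, 30, 31 days between events).
So this recurs on the 7th of each month.
Next: July 2025 → 2025-07-07.
August 2025: 2025-08-07.
September 2025: 2025-09-07.
Next: October 2025 → 2025-10-07.

2025-10-07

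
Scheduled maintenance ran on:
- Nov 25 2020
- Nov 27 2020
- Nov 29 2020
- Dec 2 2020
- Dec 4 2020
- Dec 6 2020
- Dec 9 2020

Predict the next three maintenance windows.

Dec 11 2020, Dec 13 2020, Dec 16 2020

The gap pattern 2, 2, 3, 2, 2, 3 repeats every 3 events.
These are the Wednesdays, Fridays and Sundays of each week.
The following Friday is Dec 11 2020.
The following Sunday is Dec 13 2020.
Next Wednesday: Dec 16 2020.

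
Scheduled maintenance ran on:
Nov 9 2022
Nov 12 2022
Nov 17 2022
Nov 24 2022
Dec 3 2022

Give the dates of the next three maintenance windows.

Intervals are 3, 5, 7, 9 days — an arithmetic progression with common difference 2.
Next gap: 11 days. Dec 3 2022 + 11 days = Dec 14 2022.
Next gap: 13 days. Dec 14 2022 + 13 days = Dec 27 2022.
Next gap: 15 days. Dec 27 2022 + 15 days = Jan 11 2023.

Dec 14 2022, Dec 27 2022, Jan 11 2023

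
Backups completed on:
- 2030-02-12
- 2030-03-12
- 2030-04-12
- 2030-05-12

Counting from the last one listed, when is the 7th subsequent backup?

2030-12-12

The day-of-month is always 12 (28, 31, 30 days between events).
So this recurs on the 12th of each month.
Next: June 2030 → 2030-06-12.
July 2030: 2030-07-12.
August 2030: 2030-08-12.
Next: September 2030 → 2030-09-12.
Next: October 2030 → 2030-10-12.
November 2030: 2030-11-12.
December 2030: 2030-12-12.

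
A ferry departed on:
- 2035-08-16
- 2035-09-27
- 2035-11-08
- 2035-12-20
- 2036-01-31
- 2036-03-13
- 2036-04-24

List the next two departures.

2036-06-05, 2036-07-17

Every event comes 42 days after the last (42, 42, 42, 42, 42, 42).
2036-04-24 + 42 days = 2036-06-05.
2036-06-05 + 42 days = 2036-07-17.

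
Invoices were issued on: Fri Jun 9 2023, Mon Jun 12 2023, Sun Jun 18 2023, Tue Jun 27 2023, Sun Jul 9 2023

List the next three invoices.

Mon Jul 24 2023, Fri Aug 11 2023, Fri Sep 1 2023

Intervals are 3, 6, 9, 12 days — an arithmetic progression with common difference 3.
Next gap: 15 days. Sun Jul 9 2023 + 15 days = Mon Jul 24 2023.
Next gap: 18 days. Mon Jul 24 2023 + 18 days = Fri Aug 11 2023.
Next gap: 21 days. Fri Aug 11 2023 + 21 days = Fri Sep 1 2023.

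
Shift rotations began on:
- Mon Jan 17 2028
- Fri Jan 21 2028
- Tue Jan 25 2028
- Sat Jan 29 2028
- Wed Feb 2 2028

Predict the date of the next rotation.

Gaps between consecutive events: 4, 4, 4, 4 days — a constant 4-day interval.
Wed Feb 2 2028 + 4 days = Sun Feb 6 2028.

Sun Feb 6 2028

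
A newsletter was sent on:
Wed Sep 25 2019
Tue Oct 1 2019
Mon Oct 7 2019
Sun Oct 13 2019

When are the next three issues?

Sat Oct 19 2019, Fri Oct 25 2019, Thu Oct 31 2019

Every event comes 6 days after the last (6, 6, 6).
Sun Oct 13 2019 + 6 days = Sat Oct 19 2019.
Sat Oct 19 2019 + 6 days = Fri Oct 25 2019.
Fri Oct 25 2019 + 6 days = Thu Oct 31 2019.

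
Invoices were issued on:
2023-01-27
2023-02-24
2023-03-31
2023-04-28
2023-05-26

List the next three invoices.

These are Fridays with 28, 35, 28, 28-day gaps.
Each is the final Friday of its month — 2023-03-31 is past the 28th, so '4th Friday' doesn't fit.
Last Friday of June 2023: 2023-06-30.
Last Friday of July 2023: 2023-07-28.
Last Friday of August 2023: 2023-08-25.

2023-06-30, 2023-07-28, 2023-08-25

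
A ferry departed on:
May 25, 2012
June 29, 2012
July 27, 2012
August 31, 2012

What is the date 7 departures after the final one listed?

These are Fridays with 35, 28, 35-day gaps.
Each is the final Friday of its month — June 29, 2012 is past the 28th, so '4th Friday' doesn't fit.
September 2012 ends with Friday September 28, 2012.
October 2012 ends with Friday October 26, 2012.
November 2012 ends with Friday November 30, 2012.
December 2012 ends with Friday December 28, 2012.
Last Friday of January 2013: January 25, 2013.
February 2013 ends with Friday February 22, 2013.
Last Friday of March 2013: March 29, 2013.

March 29, 2013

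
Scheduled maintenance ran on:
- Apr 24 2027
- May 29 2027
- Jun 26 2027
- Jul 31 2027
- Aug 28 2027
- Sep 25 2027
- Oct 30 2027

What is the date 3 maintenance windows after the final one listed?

Every date is a Saturday; gaps 35, 28, 35, 28, 28, 35 days.
Each is the last Saturday of its month (at least one falls on the 29th or later, ruling out '4th Saturday').
November 2027 ends with Saturday Nov 27 2027.
December 2027 ends with Saturday Dec 25 2027.
January 2028 ends with Saturday Jan 29 2028.

Jan 29 2028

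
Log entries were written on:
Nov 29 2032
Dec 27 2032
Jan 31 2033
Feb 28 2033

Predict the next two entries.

All Mondays; the gaps (28, 35, 28) vary with month length.
This is the last Monday of each month.
Last Monday of March 2033: Mar 28 2033.
Last Monday of April 2033: Apr 25 2033.

Mar 28 2033, Apr 25 2033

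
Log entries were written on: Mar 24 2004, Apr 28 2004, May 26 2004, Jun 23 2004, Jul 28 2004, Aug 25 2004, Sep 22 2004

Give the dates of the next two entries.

These are Wednesdays at 28- or 35-day spacing (35, 28, 28, 35, 28, 28).
The pattern: 4th Wednesday of the month.
October 2004 — 4th Wednesday is Oct 27 2004.
4th Wednesday of November 2004: Nov 24 2004.

Oct 27 2004, Nov 24 2004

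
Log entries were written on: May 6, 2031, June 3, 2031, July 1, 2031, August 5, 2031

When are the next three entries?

September 2, 2031; October 7, 2031; November 4, 2031

Gaps: 28, 28, 35 days — a mix of 28 and 35. Every date is a Tuesday.
Each is the 1st Tuesday of its month.
September 2031 — 1st Tuesday is September 2, 2031.
1st Tuesday of October 2031: October 7, 2031.
November 2031 — 1st Tuesday is November 4, 2031.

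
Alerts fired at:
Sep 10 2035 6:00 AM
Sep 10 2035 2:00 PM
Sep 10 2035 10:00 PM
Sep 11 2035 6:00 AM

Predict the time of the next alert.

Sep 11 2035 2:00 PM

The interval is a steady 8 hours (8, 8, 8).
Sep 11 2035 6:00 AM + 8 h = Sep 11 2035 2:00 PM.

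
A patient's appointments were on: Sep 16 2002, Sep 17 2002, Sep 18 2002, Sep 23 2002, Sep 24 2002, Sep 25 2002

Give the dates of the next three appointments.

Sep 30 2002, Oct 1 2002, Oct 2 2002

Every event lands on a Monday or Tuesday or Wednesday (gaps cycle 1, 1, 5, 1, 1).
So the schedule is: every Monday, Tuesday and Wednesday.
The following Monday is Sep 30 2002.
Next Tuesday: Oct 1 2002.
Next Wednesday: Oct 2 2002.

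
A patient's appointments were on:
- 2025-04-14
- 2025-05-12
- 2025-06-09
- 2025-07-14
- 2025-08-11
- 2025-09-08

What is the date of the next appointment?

2025-10-13

These are Mondays at 28- or 35-day spacing (28, 28, 35, 28, 28).
The pattern: 2nd Monday of the month.
2nd Monday of October 2025: 2025-10-13.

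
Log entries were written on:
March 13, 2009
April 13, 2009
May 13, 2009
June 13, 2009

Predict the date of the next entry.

July 13, 2009

Each date is the 13th; the gaps (31, 30, 31) track the month lengths.
The rule is the 13th of each month.
July 2009: July 13, 2009.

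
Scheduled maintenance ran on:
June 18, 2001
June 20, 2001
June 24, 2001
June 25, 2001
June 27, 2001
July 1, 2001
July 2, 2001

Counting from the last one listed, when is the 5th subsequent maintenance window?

July 15, 2001

Every event lands on a Monday or Wednesday or Sunday (gaps cycle 2, 4, 1, 2, 4, 1).
So the schedule is: every Monday, Wednesday and Sunday.
Next Wednesday: July 4, 2001.
The following Sunday is July 8, 2001.
Next Monday: July 9, 2001.
Next Wednesday: July 11, 2001.
The following Sunday is July 15, 2001.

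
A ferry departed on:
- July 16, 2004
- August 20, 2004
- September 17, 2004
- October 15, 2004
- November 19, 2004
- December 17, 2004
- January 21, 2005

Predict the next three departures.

Gaps: 35, 28, 28, 35, 28, 35 days — a mix of 28 and 35. Every date is a Friday.
Each is the 3rd Friday of its month.
February 2005 — 3rd Friday is February 18, 2005.
March 2005 — 3rd Friday is March 18, 2005.
April 2005 — 3rd Friday is April 15, 2005.

February 18, 2005; March 18, 2005; April 15, 2005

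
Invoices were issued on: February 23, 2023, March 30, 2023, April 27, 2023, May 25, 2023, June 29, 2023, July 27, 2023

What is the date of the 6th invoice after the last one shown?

January 25, 2024

All Thursdays; the gaps (35, 28, 28, 35, 28) vary with month length.
This is the last Thursday of each month.
August 2023 ends with Thursday August 31, 2023.
September 2023 ends with Thursday September 28, 2023.
Last Thursday of October 2023: October 26, 2023.
Last Thursday of November 2023: November 30, 2023.
December 2023 ends with Thursday December 28, 2023.
Last Thursday of January 2024: January 25, 2024.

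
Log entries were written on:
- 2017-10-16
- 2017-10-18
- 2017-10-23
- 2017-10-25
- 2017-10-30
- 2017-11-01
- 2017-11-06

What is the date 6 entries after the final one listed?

Gaps: 2, 5, 2, 5, 2, 5 days — not constant, but cyclic with period 2.
The events fall on every Monday and Wednesday.
The following Wednesday is 2017-11-08.
The following Monday is 2017-11-13.
The following Wednesday is 2017-11-15.
Next Monday: 2017-11-20.
Next Wednesday: 2017-11-22.
Next Monday: 2017-11-27.

2017-11-27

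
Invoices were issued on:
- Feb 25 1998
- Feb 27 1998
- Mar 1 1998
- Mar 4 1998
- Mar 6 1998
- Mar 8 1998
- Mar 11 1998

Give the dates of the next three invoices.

Mar 13 1998, Mar 15 1998, Mar 18 1998

Gaps: 2, 2, 3, 2, 2, 3 days — not constant, but cyclic with period 3.
The events fall on every Wednesday, Friday and Sunday.
The following Friday is Mar 13 1998.
Next Sunday: Mar 15 1998.
The following Wednesday is Mar 18 1998.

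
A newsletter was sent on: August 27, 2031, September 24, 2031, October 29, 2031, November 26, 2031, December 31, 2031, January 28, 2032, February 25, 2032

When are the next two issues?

These are Wednesdays with 28, 35, 28, 35, 28, 28-day gaps.
Each is the final Wednesday of its month — October 29, 2031 is past the 28th, so '4th Wednesday' doesn't fit.
Last Wednesday of March 2032: March 31, 2032.
Last Wednesday of April 2032: April 28, 2032.

March 31, 2032; April 28, 2032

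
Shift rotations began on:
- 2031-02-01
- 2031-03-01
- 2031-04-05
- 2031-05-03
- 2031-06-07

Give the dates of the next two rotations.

2031-07-05, 2031-08-02

These are Saturdays at 28- or 35-day spacing (28, 35, 28, 35).
The pattern: 1st Saturday of the month.
July 2031 — 1st Saturday is 2031-07-05.
August 2031 — 1st Saturday is 2031-08-02.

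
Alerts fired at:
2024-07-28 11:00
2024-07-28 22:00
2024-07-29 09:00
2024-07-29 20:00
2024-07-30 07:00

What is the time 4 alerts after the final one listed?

2024-08-01 03:00

The interval is a steady 11 hours (11, 11, 11, 11).
2024-07-30 07:00 + 11 h = 2024-07-30 18:00.
2024-07-30 18:00 + 11 h = 2024-07-31 05:00.
2024-07-31 05:00 + 11 h = 2024-07-31 16:00.
2024-07-31 16:00 + 11 h = 2024-08-01 03:00.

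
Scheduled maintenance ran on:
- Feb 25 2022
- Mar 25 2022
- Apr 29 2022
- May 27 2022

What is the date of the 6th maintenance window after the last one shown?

Nov 25 2022

These are Fridays with 28, 35, 28-day gaps.
Each is the final Friday of its month — Apr 29 2022 is past the 28th, so '4th Friday' doesn't fit.
June 2022 ends with Friday Jun 24 2022.
Last Friday of July 2022: Jul 29 2022.
Last Friday of August 2022: Aug 26 2022.
September 2022 ends with Friday Sep 30 2022.
October 2022 ends with Friday Oct 28 2022.
Last Friday of November 2022: Nov 25 2022.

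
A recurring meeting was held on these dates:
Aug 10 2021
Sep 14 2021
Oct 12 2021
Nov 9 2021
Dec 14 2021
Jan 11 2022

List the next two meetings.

All dates are Tuesdays, 35, 28, 28, 35, 28 days apart.
Specifically, the 2nd Tuesday of each month.
2nd Tuesday of February 2022: Feb 8 2022.
March 2022 — 2nd Tuesday is Mar 8 2022.

Feb 8 2022, Mar 8 2022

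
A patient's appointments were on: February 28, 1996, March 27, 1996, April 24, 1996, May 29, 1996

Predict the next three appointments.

All Wednesdays; the gaps (28, 28, 35) vary with month length.
This is the last Wednesday of each month.
Last Wednesday of June 1996: June 26, 1996.
July 1996 ends with Wednesday July 31, 1996.
August 1996 ends with Wednesday August 28, 1996.

June 26, 1996; July 31, 1996; August 28, 1996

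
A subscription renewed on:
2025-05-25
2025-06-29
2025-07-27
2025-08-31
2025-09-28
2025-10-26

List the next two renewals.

These are Sundays with 35, 28, 35, 28, 28-day gaps.
Each is the final Sunday of its month — 2025-06-29 is past the 28th, so '4th Sunday' doesn't fit.
Last Sunday of November 2025: 2025-11-30.
December 2025 ends with Sunday 2025-12-28.

2025-11-30, 2025-12-28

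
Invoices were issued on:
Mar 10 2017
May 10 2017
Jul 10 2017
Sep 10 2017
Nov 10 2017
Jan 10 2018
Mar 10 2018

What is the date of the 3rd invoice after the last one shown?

Sep 10 2018

The day-of-month is always 10 (61, 61, 62, 61, 61, 59 days between events).
So this recurs on the 10th of every 2 months.
Next: May 2018 → May 10 2018.
July 2018: Jul 10 2018.
September 2018: Sep 10 2018.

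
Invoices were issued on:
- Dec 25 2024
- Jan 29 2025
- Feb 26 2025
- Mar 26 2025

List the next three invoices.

Apr 30 2025, May 28 2025, Jun 25 2025

These are Wednesdays with 35, 28, 28-day gaps.
Each is the final Wednesday of its month — Jan 29 2025 is past the 28th, so '4th Wednesday' doesn't fit.
Last Wednesday of April 2025: Apr 30 2025.
Last Wednesday of May 2025: May 28 2025.
Last Wednesday of June 2025: Jun 25 2025.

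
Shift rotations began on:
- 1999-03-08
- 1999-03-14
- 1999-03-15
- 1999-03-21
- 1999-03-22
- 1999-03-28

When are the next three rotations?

Every event lands on a Monday or Sunday (gaps cycle 6, 1, 6, 1, 6).
So the schedule is: every Monday and Sunday.
Next Monday: 1999-03-29.
Next Sunday: 1999-04-04.
The following Monday is 1999-04-05.

1999-03-29, 1999-04-04, 1999-04-05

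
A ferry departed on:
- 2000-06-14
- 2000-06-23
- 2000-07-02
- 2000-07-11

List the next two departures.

2000-07-20, 2000-07-29

Every event comes 9 days after the last (9, 9, 9).
2000-07-11 + 9 days = 2000-07-20.
2000-07-20 + 9 days = 2000-07-29.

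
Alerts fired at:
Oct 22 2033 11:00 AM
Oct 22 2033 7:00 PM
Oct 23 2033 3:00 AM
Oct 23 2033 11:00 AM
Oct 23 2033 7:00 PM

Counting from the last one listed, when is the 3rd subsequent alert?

Oct 24 2033 7:00 PM

Spacing: 8, 8, 8, 8 h — constant 8 h.
Oct 23 2033 7:00 PM + 8 h = Oct 24 2033 3:00 AM.
Oct 24 2033 3:00 AM + 8 h = Oct 24 2033 11:00 AM.
Oct 24 2033 11:00 AM + 8 h = Oct 24 2033 7:00 PM.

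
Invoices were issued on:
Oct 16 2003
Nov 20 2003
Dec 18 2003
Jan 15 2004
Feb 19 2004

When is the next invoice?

Mar 18 2004

Gaps: 35, 28, 28, 35 days — a mix of 28 and 35. Every date is a Thursday.
Each is the 3rd Thursday of its month.
March 2004 — 3rd Thursday is Mar 18 2004.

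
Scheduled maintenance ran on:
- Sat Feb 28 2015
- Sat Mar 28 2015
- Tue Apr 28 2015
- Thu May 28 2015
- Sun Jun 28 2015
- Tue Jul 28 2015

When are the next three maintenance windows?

The day-of-month is always 28 (28, 31, 30, 31, 30 days between events).
So this recurs on the 28th of each month.
August 2015: Fri Aug 28 2015.
September 2015: Mon Sep 28 2015.
Next: October 2015 → Wed Oct 28 2015.

Fri Aug 28 2015, Mon Sep 28 2015, Wed Oct 28 2015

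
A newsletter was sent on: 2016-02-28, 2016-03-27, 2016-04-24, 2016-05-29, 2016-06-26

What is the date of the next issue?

2016-07-31

All Sundays; the gaps (28, 28, 35, 28) vary with month length.
This is the last Sunday of each month.
Last Sunday of July 2016: 2016-07-31.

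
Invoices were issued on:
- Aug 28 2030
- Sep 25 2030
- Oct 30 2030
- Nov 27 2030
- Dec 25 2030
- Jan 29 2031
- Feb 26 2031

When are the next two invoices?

Every date is a Wednesday; gaps 28, 35, 28, 28, 35, 28 days.
Each is the last Wednesday of its month (at least one falls on the 29th or later, ruling out '4th Wednesday').
March 2031 ends with Wednesday Mar 26 2031.
Last Wednesday of April 2031: Apr 30 2031.

Mar 26 2031, Apr 30 2031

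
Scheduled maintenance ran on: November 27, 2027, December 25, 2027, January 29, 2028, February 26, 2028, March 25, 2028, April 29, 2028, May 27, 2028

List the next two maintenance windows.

Every date is a Saturday; gaps 28, 35, 28, 28, 35, 28 days.
Each is the last Saturday of its month (at least one falls on the 29th or later, ruling out '4th Saturday').
June 2028 ends with Saturday June 24, 2028.
July 2028 ends with Saturday July 29, 2028.

June 24, 2028; July 29, 2028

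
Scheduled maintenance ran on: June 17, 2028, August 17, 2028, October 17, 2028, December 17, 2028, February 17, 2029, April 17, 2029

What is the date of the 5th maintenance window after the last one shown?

February 17, 2030

The day-of-month is always 17 (61, 61, 61, 62, 59 days between events).
So this recurs on the 17th of every 2 months.
June 2029: June 17, 2029.
Next: August 2029 → August 17, 2029.
October 2029: October 17, 2029.
December 2029: December 17, 2029.
February 2030: February 17, 2030.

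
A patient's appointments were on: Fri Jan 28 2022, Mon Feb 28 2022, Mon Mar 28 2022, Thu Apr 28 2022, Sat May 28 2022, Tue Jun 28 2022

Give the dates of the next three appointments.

Each date is the 28th; the gaps (31, 28, 31, 30, 31) track the month lengths.
The rule is the 28th of each month.
Next: July 2022 → Thu Jul 28 2022.
August 2022: Sun Aug 28 2022.
Next: September 2022 → Wed Sep 28 2022.

Thu Jul 28 2022, Sun Aug 28 2022, Wed Sep 28 2022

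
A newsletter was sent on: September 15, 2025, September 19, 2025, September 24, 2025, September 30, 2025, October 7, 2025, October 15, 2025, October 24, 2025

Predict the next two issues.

Intervals are 4, 5, 6, 7, 8, 9 days — an arithmetic progression with common difference 1.
Next gap: 10 days. October 24, 2025 + 10 days = November 3, 2025.
Next gap: 11 days. November 3, 2025 + 11 days = November 14, 2025.

November 3, 2025; November 14, 2025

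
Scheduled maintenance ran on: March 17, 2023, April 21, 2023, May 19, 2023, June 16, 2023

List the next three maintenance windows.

July 21, 2023; August 18, 2023; September 15, 2023

These are Fridays at 28- or 35-day spacing (35, 28, 28).
The pattern: 3rd Friday of the month.
July 2023 — 3rd Friday is July 21, 2023.
August 2023 — 3rd Friday is August 18, 2023.
3rd Friday of September 2023: September 15, 2023.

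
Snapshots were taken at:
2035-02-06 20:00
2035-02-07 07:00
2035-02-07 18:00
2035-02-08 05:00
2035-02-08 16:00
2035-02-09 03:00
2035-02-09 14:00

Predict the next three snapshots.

2035-02-10 01:00, 2035-02-10 12:00, 2035-02-10 23:00

Gaps: 11, 11, 11, 11, 11, 11 hours — each event is 11 hours after the previous one.
2035-02-09 14:00 + 11 h = 2035-02-10 01:00.
2035-02-10 01:00 + 11 h = 2035-02-10 12:00.
2035-02-10 12:00 + 11 h = 2035-02-10 23:00.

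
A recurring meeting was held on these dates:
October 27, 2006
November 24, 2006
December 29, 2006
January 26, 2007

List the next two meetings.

February 23, 2007; March 30, 2007

Every date is a Friday; gaps 28, 35, 28 days.
Each is the last Friday of its month (at least one falls on the 29th or later, ruling out '4th Friday').
February 2007 ends with Friday February 23, 2007.
March 2007 ends with Friday March 30, 2007.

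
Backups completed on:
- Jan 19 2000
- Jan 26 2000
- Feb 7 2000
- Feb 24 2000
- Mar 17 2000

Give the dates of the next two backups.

Apr 13 2000, May 15 2000

The spacing grows by 5 each time: 7, 12, 17, 22 days.
Next gap: 27 days. Mar 17 2000 + 27 days = Apr 13 2000.
Next gap: 32 days. Apr 13 2000 + 32 days = May 15 2000.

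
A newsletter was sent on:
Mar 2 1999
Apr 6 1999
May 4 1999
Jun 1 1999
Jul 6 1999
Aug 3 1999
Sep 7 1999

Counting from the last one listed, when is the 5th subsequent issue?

Feb 1 2000

Gaps: 35, 28, 28, 35, 28, 35 days — a mix of 28 and 35. Every date is a Tuesday.
Each is the 1st Tuesday of its month.
October 1999 — 1st Tuesday is Oct 5 1999.
1st Tuesday of November 1999: Nov 2 1999.
December 1999 — 1st Tuesday is Dec 7 1999.
January 2000 — 1st Tuesday is Jan 4 2000.
February 2000 — 1st Tuesday is Feb 1 2000.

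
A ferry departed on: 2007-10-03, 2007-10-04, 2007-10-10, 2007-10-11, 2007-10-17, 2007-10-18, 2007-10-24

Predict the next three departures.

The gap pattern 1, 6, 1, 6, 1, 6 repeats every 2 events.
These are the Wednesdays and Thursdays of each week.
The following Thursday is 2007-10-25.
Next Wednesday: 2007-10-31.
The following Thursday is 2007-11-01.

2007-10-25, 2007-10-31, 2007-11-01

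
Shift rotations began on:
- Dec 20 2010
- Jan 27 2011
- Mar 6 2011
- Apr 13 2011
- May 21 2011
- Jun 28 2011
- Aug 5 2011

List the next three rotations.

Every event comes 38 days after the last (38, 38, 38, 38, 38, 38).
Aug 5 2011 + 38 days = Sep 12 2011.
Sep 12 2011 + 38 days = Oct 20 2011.
Oct 20 2011 + 38 days = Nov 27 2011.

Sep 12 2011, Oct 20 2011, Nov 27 2011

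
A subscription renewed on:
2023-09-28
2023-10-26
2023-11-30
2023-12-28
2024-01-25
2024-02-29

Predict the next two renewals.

These are Thursdays with 28, 35, 28, 28, 35-day gaps.
Each is the final Thursday of its month — 2023-11-30 is past the 28th, so '4th Thursday' doesn't fit.
March 2024 ends with Thursday 2024-03-28.
April 2024 ends with Thursday 2024-04-25.

2024-03-28, 2024-04-25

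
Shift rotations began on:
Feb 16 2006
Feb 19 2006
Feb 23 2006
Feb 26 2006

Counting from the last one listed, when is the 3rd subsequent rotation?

Mar 9 2006

Every event lands on a Thursday or Sunday (gaps cycle 3, 4, 3).
So the schedule is: every Thursday and Sunday.
Next Thursday: Mar 2 2006.
Next Sunday: Mar 5 2006.
Next Thursday: Mar 9 2006.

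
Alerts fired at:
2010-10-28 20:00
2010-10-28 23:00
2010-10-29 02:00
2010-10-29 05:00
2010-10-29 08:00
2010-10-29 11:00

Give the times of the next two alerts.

2010-10-29 14:00, 2010-10-29 17:00

The interval is a steady 3 hours (3, 3, 3, 3, 3).
2010-10-29 11:00 + 3 h = 2010-10-29 14:00.
2010-10-29 14:00 + 3 h = 2010-10-29 17:00.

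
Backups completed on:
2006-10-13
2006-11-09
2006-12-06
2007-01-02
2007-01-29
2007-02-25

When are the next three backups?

2007-03-24, 2007-04-20, 2007-05-17

The spacing is 27, 27, 27, 27, 27 days — always 27 days.
2007-02-25 + 27 days = 2007-03-24.
2007-03-24 + 27 days = 2007-04-20.
2007-04-20 + 27 days = 2007-05-17.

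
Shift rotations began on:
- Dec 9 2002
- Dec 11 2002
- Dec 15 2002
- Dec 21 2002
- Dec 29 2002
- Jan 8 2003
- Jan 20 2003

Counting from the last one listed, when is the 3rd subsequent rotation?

Gaps: 2, 4, 6, 8, 10, 12 days — each gap is 2 larger than the previous one.
Next gap: 14 days. Jan 20 2003 + 14 days = Feb 3 2003.
Next gap: 16 days. Feb 3 2003 + 16 days = Feb 19 2003.
Next gap: 18 days. Feb 19 2003 + 18 days = Mar 9 2003.

Mar 9 2003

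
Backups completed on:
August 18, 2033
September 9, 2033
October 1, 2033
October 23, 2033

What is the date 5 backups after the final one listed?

February 10, 2034

Every event comes 22 days after the last (22, 22, 22).
October 23, 2033 + 22 days = November 14, 2033.
November 14, 2033 + 22 days = December 6, 2033.
December 6, 2033 + 22 days = December 28, 2033.
December 28, 2033 + 22 days = January 19, 2034.
January 19, 2034 + 22 days = February 10, 2034.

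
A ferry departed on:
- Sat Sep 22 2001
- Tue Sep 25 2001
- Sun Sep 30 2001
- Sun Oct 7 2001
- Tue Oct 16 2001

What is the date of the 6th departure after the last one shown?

Sun Jan 20 2002

Intervals are 3, 5, 7, 9 days — an arithmetic progression with common difference 2.
Next gap: 11 days. Tue Oct 16 2001 + 11 days = Sat Oct 27 2001.
Next gap: 13 days. Sat Oct 27 2001 + 13 days = Fri Nov 9 2001.
Next gap: 15 days. Fri Nov 9 2001 + 15 days = Sat Nov 24 2001.
Next gap: 17 days. Sat Nov 24 2001 + 17 days = Tue Dec 11 2001.
Next gap: 19 days. Tue Dec 11 2001 + 19 days = Sun Dec 30 2001.
Next gap: 21 days. Sun Dec 30 2001 + 21 days = Sun Jan 20 2002.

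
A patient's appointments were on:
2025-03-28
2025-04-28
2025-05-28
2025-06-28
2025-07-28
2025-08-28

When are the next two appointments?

2025-09-28, 2025-10-28

The day-of-month is always 28 (31, 30, 31, 30, 31 days between events).
So this recurs on the 28th of each month.
Next: September 2025 → 2025-09-28.
October 2025: 2025-10-28.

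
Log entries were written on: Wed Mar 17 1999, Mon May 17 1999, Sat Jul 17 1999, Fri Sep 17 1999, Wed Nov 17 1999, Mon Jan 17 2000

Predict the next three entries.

Fri Mar 17 2000, Wed May 17 2000, Mon Jul 17 2000

Gaps: 61, 61, 62, 61, 61 days — not constant. Every event is on the 17th of the month.
Pattern: the 17th of every 2 months.
March 2000: Fri Mar 17 2000.
Next: May 2000 → Wed May 17 2000.
Next: July 2000 → Mon Jul 17 2000.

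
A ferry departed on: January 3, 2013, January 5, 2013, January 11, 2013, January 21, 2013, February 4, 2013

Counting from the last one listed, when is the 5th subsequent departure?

June 14, 2013

The spacing grows by 4 each time: 2, 6, 10, 14 days.
Next gap: 18 days. February 4, 2013 + 18 days = February 22, 2013.
Next gap: 22 days. February 22, 2013 + 22 days = March 16, 2013.
Next gap: 26 days. March 16, 2013 + 26 days = April 11, 2013.
Next gap: 30 days. April 11, 2013 + 30 days = May 11, 2013.
Next gap: 34 days. May 11, 2013 + 34 days = June 14, 2013.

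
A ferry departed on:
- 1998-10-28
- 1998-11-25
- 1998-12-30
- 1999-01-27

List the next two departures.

These are Wednesdays with 28, 35, 28-day gaps.
Each is the final Wednesday of its month — 1998-12-30 is past the 28th, so '4th Wednesday' doesn't fit.
February 1999 ends with Wednesday 1999-02-24.
March 1999 ends with Wednesday 1999-03-31.

1999-02-24, 1999-03-31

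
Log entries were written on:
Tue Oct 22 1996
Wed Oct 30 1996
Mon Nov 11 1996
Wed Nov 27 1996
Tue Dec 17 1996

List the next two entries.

Gaps: 8, 12, 16, 20 days — each gap is 4 larger than the previous one.
Next gap: 24 days. Tue Dec 17 1996 + 24 days = Fri Jan 10 1997.
Next gap: 28 days. Fri Jan 10 1997 + 28 days = Fri Feb 7 1997.

Fri Jan 10 1997, Fri Feb 7 1997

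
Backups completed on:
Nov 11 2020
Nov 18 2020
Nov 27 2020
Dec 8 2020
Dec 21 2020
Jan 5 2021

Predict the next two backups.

The spacing grows by 2 each time: 7, 9, 11, 13, 15 days.
Next gap: 17 days. Jan 5 2021 + 17 days = Jan 22 2021.
Next gap: 19 days. Jan 22 2021 + 19 days = Feb 10 2021.

Jan 22 2021, Feb 10 2021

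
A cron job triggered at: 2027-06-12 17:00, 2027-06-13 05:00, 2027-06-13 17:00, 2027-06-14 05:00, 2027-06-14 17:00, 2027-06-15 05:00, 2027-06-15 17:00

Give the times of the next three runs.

2027-06-16 05:00, 2027-06-16 17:00, 2027-06-17 05:00

Gaps: 12, 12, 12, 12, 12, 12 hours — each event is 12 hours after the previous one.
2027-06-15 17:00 + 12 h = 2027-06-16 05:00.
2027-06-16 05:00 + 12 h = 2027-06-16 17:00.
2027-06-16 17:00 + 12 h = 2027-06-17 05:00.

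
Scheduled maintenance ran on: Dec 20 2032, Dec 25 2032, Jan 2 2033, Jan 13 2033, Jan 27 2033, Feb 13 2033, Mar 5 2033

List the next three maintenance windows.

Gaps: 5, 8, 11, 14, 17, 20 days — each gap is 3 larger than the previous one.
Next gap: 23 days. Mar 5 2033 + 23 days = Mar 28 2033.
Next gap: 26 days. Mar 28 2033 + 26 days = Apr 23 2033.
Next gap: 29 days. Apr 23 2033 + 29 days = May 22 2033.

Mar 28 2033, Apr 23 2033, May 22 2033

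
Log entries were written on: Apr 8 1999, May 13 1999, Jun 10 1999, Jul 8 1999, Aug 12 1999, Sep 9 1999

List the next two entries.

These are Thursdays at 28- or 35-day spacing (35, 28, 28, 35, 28).
The pattern: 2nd Thursday of the month.
2nd Thursday of October 1999: Oct 14 1999.
2nd Thursday of November 1999: Nov 11 1999.

Oct 14 1999, Nov 11 1999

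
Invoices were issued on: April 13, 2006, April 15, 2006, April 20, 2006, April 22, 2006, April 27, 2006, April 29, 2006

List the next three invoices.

Gaps: 2, 5, 2, 5, 2 days — not constant, but cyclic with period 2.
The events fall on every Thursday and Saturday.
Next Thursday: May 4, 2006.
Next Saturday: May 6, 2006.
Next Thursday: May 11, 2006.

May 4, 2006; May 6, 2006; May 11, 2006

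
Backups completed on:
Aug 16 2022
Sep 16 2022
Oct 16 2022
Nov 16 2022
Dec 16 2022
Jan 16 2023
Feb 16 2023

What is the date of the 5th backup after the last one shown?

Each date is the 16th; the gaps (31, 30, 31, 30, 31, 31) track the month lengths.
The rule is the 16th of each month.
Next: March 2023 → Mar 16 2023.
Next: April 2023 → Apr 16 2023.
Next: May 2023 → May 16 2023.
Next: June 2023 → Jun 16 2023.
Next: July 2023 → Jul 16 2023.

Jul 16 2023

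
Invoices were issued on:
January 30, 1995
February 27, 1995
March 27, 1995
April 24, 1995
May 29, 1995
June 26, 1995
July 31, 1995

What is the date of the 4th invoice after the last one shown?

All Mondays; the gaps (28, 28, 28, 35, 28, 35) vary with month length.
This is the last Monday of each month.
August 1995 ends with Monday August 28, 1995.
Last Monday of September 1995: September 25, 1995.
Last Monday of October 1995: October 30, 1995.
Last Monday of November 1995: November 27, 1995.

November 27, 1995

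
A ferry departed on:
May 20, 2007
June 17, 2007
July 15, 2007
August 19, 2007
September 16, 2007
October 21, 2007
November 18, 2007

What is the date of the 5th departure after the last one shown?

April 20, 2008

Gaps: 28, 28, 35, 28, 35, 28 days — a mix of 28 and 35. Every date is a Sunday.
Each is the 3rd Sunday of its month.
3rd Sunday of December 2007: December 16, 2007.
3rd Sunday of January 2008: January 20, 2008.
3rd Sunday of February 2008: February 17, 2008.
3rd Sunday of March 2008: March 16, 2008.
3rd Sunday of April 2008: April 20, 2008.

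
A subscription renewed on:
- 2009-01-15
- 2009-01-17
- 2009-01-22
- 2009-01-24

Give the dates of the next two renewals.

2009-01-29, 2009-01-31

Gaps: 2, 5, 2 days — not constant, but cyclic with period 2.
The events fall on every Thursday and Saturday.
The following Thursday is 2009-01-29.
Next Saturday: 2009-01-31.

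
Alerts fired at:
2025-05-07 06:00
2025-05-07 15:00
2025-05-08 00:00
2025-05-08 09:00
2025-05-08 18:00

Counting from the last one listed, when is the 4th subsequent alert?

2025-05-10 06:00

Spacing: 9, 9, 9, 9 h — constant 9 h.
2025-05-08 18:00 + 9 h = 2025-05-09 03:00.
2025-05-09 03:00 + 9 h = 2025-05-09 12:00.
2025-05-09 12:00 + 9 h = 2025-05-09 21:00.
2025-05-09 21:00 + 9 h = 2025-05-10 06:00.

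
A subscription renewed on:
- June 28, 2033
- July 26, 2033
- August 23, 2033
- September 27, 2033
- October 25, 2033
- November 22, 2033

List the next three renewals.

December 27, 2033; January 24, 2034; February 28, 2034

Gaps: 28, 28, 35, 28, 28 days — a mix of 28 and 35. Every date is a Tuesday.
Each is the 4th Tuesday of its month.
4th Tuesday of December 2033: December 27, 2033.
4th Tuesday of January 2034: January 24, 2034.
February 2034 — 4th Tuesday is February 28, 2034.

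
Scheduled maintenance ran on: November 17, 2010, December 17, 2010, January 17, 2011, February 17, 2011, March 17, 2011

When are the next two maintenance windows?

Each date is the 17th; the gaps (30, 31, 31, 28) track the month lengths.
The rule is the 17th of each month.
April 2011: April 17, 2011.
May 2011: May 17, 2011.

April 17, 2011; May 17, 2011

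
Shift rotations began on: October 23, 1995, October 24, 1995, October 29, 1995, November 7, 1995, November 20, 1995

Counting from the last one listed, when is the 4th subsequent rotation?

February 20, 1996

Intervals are 1, 5, 9, 13 days — an arithmetic progression with common difference 4.
Next gap: 17 days. November 20, 1995 + 17 days = December 7, 1995.
Next gap: 21 days. December 7, 1995 + 21 days = December 28, 1995.
Next gap: 25 days. December 28, 1995 + 25 days = January 22, 1996.
Next gap: 29 days. January 22, 1996 + 29 days = February 20, 1996.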